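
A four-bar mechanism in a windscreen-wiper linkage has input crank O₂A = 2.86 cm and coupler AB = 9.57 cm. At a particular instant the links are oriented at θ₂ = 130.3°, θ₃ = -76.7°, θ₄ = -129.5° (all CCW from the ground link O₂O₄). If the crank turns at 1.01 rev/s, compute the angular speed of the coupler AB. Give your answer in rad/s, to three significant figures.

ω₂ = 6.346 rad/s (from 1.01 rev/s).
Differentiating the loop-closure r₂e^{iθ₂}+r₃e^{iθ₃}=r₁+r₄e^{iθ₄} gives r₂ω₂e^{iθ₂}+r₃ω₃e^{iθ₃}=r₄ω₄e^{iθ₄}.
Eliminating the other unknown: ω₃ = r₂ω₂ sin(θ₄−θ₂) / [r₃ sin(θ₃−θ₄)].
Numerator sine = +0.98420; denominator sine = +0.79653.
Result = 0.0286·6.346·(+0.98420) / (0.0957·(+0.79653)) = +2.3433 rad/s; magnitude 2.3433 rad/s.

2.34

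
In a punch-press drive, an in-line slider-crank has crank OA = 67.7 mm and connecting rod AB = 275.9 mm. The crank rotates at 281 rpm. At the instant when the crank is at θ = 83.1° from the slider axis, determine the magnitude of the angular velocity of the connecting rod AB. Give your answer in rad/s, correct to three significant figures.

0.894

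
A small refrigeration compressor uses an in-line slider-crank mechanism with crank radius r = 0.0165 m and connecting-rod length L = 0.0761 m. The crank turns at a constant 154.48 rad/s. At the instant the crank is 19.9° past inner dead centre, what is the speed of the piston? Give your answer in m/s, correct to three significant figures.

1.04

ω = 154.5 rad/s
For an in-line slider-crank, x = r cosθ + √(L² − r² sin²θ), so v = −rω sinθ·[1 + r cosθ/√(L² − r² sin²θ)].
With r = 0.0165 m, L = 0.0761 m, θ = 19.9°: √(L² − r² sin²θ) = 0.075892 m.
v = −0.0165·154.5·0.34038·[1 + 0.0165·0.94029/0.075892] = -1.045 m/s.
|v| = 1.045 m/s.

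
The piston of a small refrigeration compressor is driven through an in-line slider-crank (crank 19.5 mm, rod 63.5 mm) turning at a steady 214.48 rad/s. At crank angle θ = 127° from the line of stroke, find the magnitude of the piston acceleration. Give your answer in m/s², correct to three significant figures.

612

ω = 214.5 rad/s
x(θ) = r cosθ + √(L² − r² sin²θ); with ω constant, a = ω²·d²x/dθ².
d²x/dθ² = −r cosθ − r²(cos2θ)/√u − r⁴ sin²2θ/(4u^{3/2}),  u = L² − r² sin²θ = 0.00378972 m².
Substituting r = 0.0195 m, L = 0.0635 m, θ = 127°: d²x/dθ² = +0.013295 m.
a = ω²·d²x/dθ² = (214.5)²·(+0.013295) = +611.58 m/s²;  |a| = 611.58 m/s².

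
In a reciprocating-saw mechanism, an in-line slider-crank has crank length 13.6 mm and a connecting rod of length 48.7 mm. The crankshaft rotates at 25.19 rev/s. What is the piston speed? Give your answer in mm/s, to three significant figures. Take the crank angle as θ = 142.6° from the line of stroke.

ω = 2π·25.2 = 158.3 rad/s
For an in-line slider-crank, x = r cosθ + √(L² − r² sin²θ), so v = −rω sinθ·[1 + r cosθ/√(L² − r² sin²θ)].
With r = 0.0136 m, L = 0.0487 m, θ = 142.6°: √(L² − r² sin²θ) = 0.047994 m.
v = −0.0136·158.3·0.60738·[1 + 0.0136·-0.79441/0.047994] = -1.0131 m/s.
|v| = 1.0131 m/s = 1013.1 mm/s.

1010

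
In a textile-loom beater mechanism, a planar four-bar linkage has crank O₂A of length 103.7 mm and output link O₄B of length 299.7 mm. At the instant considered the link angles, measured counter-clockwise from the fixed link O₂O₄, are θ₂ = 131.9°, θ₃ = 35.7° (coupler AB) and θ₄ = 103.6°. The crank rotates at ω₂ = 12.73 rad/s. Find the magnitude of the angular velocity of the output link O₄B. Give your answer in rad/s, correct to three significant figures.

ω₂ = 12.73 rad/s
Differentiating the loop-closure r₂e^{iθ₂}+r₃e^{iθ₃}=r₁+r₄e^{iθ₄} gives r₂ω₂e^{iθ₂}+r₃ω₃e^{iθ₃}=r₄ω₄e^{iθ₄}.
Eliminating the other unknown: ω₄ = r₂ω₂ sin(θ₂−θ₃) / [r₄ sin(θ₄−θ₃)].
Numerator sine = +0.99415; denominator sine = +0.92653.
Result = 0.1037·12.73·(+0.99415) / (0.2997·(+0.92653)) = +4.7262 rad/s; magnitude 4.7262 rad/s.

4.73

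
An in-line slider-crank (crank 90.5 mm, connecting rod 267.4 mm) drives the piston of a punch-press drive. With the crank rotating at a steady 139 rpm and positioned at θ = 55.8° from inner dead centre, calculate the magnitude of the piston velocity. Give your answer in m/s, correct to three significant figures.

1.31

ω = 2π·139/60 = 14.56 rad/s
For an in-line slider-crank, x = r cosθ + √(L² − r² sin²θ), so v = −rω sinθ·[1 + r cosθ/√(L² − r² sin²θ)].
With r = 0.0905 m, L = 0.2674 m, θ = 55.8°: √(L² − r² sin²θ) = 0.25671 m.
v = −0.0905·14.56·0.82708·[1 + 0.0905·0.56208/0.25671] = -1.3054 m/s.
|v| = 1.3054 m/s.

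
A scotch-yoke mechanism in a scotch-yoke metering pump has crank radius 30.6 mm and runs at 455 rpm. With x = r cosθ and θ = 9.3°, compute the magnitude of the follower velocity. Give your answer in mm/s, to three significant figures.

ω = 47.65 rad/s (from 455 rpm).
x = r cosθ ⇒ ẋ = −rω sinθ.
|v| = rω|sinθ| = 0.0306·47.65·|sin 9.3°| = 0.23562 m/s = 235.62 mm/s.

236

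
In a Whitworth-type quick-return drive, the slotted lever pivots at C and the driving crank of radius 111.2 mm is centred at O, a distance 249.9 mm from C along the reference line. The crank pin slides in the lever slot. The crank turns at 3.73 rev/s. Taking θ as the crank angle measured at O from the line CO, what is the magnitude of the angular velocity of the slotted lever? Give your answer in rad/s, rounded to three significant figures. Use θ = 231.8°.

ω = 23.44 rad/s (from 3.73 rev/s).
Crank pin A relative to C: A = (d + r cosθ, r sinθ); lever angle φ = atan2(r sinθ, d + r cosθ).
Differentiating tanφ: φ̇ = rω(d cosθ + r)/(d² + r² + 2dr cosθ).
d² + r² + 2dr cosθ = |CA|² = 0.0404457 m²;  d cosθ + r = -0.04334 m.
|ω_lever| = |0.1112·23.44·-0.04334| / 0.0404457 = 2.7926 rad/s.

2.79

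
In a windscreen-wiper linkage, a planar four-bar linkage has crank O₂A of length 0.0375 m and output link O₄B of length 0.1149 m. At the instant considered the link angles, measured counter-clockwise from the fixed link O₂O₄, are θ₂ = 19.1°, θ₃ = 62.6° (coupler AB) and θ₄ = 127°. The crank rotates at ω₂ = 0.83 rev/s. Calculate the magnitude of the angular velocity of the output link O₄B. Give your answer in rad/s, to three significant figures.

ω₂ = 5.215 rad/s (from 0.83 rev/s).
Differentiating the loop-closure r₂e^{iθ₂}+r₃e^{iθ₃}=r₁+r₄e^{iθ₄} gives r₂ω₂e^{iθ₂}+r₃ω₃e^{iθ₃}=r₄ω₄e^{iθ₄}.
Eliminating the other unknown: ω₄ = r₂ω₂ sin(θ₂−θ₃) / [r₄ sin(θ₄−θ₃)].
Numerator sine = -0.68835; denominator sine = +0.90183.
Result = 0.0375·5.215·(-0.68835) / (0.1149·(+0.90183)) = -1.2991 rad/s; magnitude 1.2991 rad/s.

1.30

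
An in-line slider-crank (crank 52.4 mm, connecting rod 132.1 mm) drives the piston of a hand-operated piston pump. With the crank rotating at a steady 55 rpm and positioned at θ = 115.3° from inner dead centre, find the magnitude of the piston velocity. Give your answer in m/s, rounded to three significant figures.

ω = 2π·55/60 = 5.76 rad/s
For an in-line slider-crank, x = r cosθ + √(L² − r² sin²θ), so v = −rω sinθ·[1 + r cosθ/√(L² − r² sin²θ)].
With r = 0.0524 m, L = 0.1321 m, θ = 115.3°: √(L² − r² sin²θ) = 0.12331 m.
v = −0.0524·5.76·0.90408·[1 + 0.0524·-0.42736/0.12331] = -0.2233 m/s.
|v| = 0.2233 m/s.

0.223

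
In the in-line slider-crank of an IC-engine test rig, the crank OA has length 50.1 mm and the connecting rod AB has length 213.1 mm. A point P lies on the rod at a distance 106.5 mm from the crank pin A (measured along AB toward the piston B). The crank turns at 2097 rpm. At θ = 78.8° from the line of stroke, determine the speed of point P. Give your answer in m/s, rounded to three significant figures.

ω = 219.6 rad/s.  Crank-pin speed |V_A| = rω = 11.002 m/s, perpendicular to OA.
Rod angle: sinφ = −(r/L) sinθ ⇒ φ = -13.334°; ω_rod = −rω cosθ/√(L²−r²sin²θ) = -10.306 rad/s.
V_P = V_A + ω_rod × AP, with AP = 0.1065 m along the rod.
Components: V_Px = −rω sinθ − a·ω_rod·sinφ = -11.045 m/s;  V_Py = rω cosθ + a·ω_rod·cosφ = +1.069 m/s.
|V_P| = √(V_Px² + V_Py²) = 11.097 m/s.

11.1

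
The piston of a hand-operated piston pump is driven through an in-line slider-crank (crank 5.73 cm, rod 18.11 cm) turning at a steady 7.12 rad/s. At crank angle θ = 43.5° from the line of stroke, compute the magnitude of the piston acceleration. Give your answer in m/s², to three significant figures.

ω = 7.12 rad/s
x(θ) = r cosθ + √(L² − r² sin²θ); with ω constant, a = ω²·d²x/dθ².
d²x/dθ² = −r cosθ − r²(cos2θ)/√u − r⁴ sin²2θ/(4u^{3/2}),  u = L² − r² sin²θ = 0.0312415 m².
Substituting r = 0.0573 m, L = 0.1811 m, θ = 43.5°: d²x/dθ² = -0.043023 m.
a = ω²·d²x/dθ² = (7.12)²·(-0.043023) = -2.181 m/s²;  |a| = 2.181 m/s².

2.18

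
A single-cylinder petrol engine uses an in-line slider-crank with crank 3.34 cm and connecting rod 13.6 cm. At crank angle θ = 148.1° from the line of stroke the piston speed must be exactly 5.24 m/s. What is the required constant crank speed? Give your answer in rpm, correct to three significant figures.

For an in-line slider-crank, |v_piston| = rω|sinθ|·[1 + r cosθ/√(L² − r² sin²θ)].
With r = 0.0334 m, L = 0.136 m, θ = 148.1°: the bracketed kinematic factor |dx/dθ| = 0.013939 m.
ω = v/|dx/dθ| = 5.24/0.013939 = 375.94 rad/s.
N = 60ω/(2π) = 3589.9 rpm.

3590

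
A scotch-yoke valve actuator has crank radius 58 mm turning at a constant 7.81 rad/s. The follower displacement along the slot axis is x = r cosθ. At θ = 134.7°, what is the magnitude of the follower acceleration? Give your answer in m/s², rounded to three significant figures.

ω = 7.81 rad/s
x = r cosθ ⇒ ẍ = −rω² cosθ (ω constant).
|a| = rω²|cosθ| = 0.058·(7.81)²·|cos 134.7°| = 2.4885 m/s².

2.49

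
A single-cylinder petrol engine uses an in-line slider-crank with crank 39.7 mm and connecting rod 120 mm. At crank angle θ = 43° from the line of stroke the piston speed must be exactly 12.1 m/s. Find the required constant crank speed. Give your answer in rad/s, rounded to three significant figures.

358

For an in-line slider-crank, |v_piston| = rω|sinθ|·[1 + r cosθ/√(L² − r² sin²θ)].
With r = 0.0397 m, L = 0.12 m, θ = 43°: the bracketed kinematic factor |dx/dθ| = 0.0338 m.
ω = v/|dx/dθ| = 12.1/0.0338 = 357.99 rad/s.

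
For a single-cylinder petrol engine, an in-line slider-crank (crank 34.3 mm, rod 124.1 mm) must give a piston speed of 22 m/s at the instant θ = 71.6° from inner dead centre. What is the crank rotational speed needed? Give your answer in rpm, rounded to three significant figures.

5920

For an in-line slider-crank, |v_piston| = rω|sinθ|·[1 + r cosθ/√(L² − r² sin²θ)].
With r = 0.0343 m, L = 0.1241 m, θ = 71.6°: the bracketed kinematic factor |dx/dθ| = 0.035489 m.
ω = v/|dx/dθ| = 22/0.035489 = 619.91 rad/s.
N = 60ω/(2π) = 5919.7 rpm.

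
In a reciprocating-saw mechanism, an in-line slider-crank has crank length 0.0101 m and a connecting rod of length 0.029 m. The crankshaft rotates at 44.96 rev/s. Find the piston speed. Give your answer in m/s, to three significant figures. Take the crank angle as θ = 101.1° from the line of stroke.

2.60

ω = 2π·45 = 282.5 rad/s
For an in-line slider-crank, x = r cosθ + √(L² − r² sin²θ), so v = −rω sinθ·[1 + r cosθ/√(L² − r² sin²θ)].
With r = 0.0101 m, L = 0.029 m, θ = 101.1°: √(L² − r² sin²θ) = 0.027254 m.
v = −0.0101·282.5·0.98129·[1 + 0.0101·-0.19252/0.027254] = -2.6 m/s.
|v| = 2.6 m/s.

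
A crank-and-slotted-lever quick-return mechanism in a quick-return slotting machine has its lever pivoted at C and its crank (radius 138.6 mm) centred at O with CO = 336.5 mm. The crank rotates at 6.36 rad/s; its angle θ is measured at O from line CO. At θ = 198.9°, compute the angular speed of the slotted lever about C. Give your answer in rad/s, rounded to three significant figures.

3.59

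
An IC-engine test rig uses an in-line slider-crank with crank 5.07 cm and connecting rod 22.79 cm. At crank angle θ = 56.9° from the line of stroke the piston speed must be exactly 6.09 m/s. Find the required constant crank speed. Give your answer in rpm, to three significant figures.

1220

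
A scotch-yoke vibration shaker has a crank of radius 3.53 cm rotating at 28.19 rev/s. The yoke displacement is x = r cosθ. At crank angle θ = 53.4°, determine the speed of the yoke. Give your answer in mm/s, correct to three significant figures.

5020

ω = 177.1 rad/s (from 28.19 rev/s).
x = r cosθ ⇒ ẋ = −rω sinθ.
|v| = rω|sinθ| = 0.0353·177.1·|sin 53.4°| = 5.0196 m/s = 5019.6 mm/s.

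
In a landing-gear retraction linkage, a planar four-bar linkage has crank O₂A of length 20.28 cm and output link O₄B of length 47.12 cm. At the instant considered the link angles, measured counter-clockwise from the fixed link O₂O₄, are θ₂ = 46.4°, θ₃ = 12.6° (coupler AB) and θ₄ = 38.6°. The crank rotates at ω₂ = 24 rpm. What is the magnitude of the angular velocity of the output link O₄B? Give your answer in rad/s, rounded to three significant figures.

ω₂ = 2.513 rad/s (from 24 rpm).
Differentiating the loop-closure r₂e^{iθ₂}+r₃e^{iθ₃}=r₁+r₄e^{iθ₄} gives r₂ω₂e^{iθ₂}+r₃ω₃e^{iθ₃}=r₄ω₄e^{iθ₄}.
Eliminating the other unknown: ω₄ = r₂ω₂ sin(θ₂−θ₃) / [r₄ sin(θ₄−θ₃)].
Numerator sine = +0.55630; denominator sine = +0.43837.
Result = 0.2028·2.513·(+0.55630) / (0.4712·(+0.43837)) = +1.3727 rad/s; magnitude 1.3727 rad/s.

1.37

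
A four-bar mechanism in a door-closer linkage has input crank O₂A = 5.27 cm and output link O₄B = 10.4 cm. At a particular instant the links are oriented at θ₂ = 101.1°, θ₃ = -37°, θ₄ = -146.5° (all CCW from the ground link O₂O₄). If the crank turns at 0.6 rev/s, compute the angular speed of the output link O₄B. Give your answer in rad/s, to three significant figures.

ω₂ = 3.77 rad/s (from 0.6 rev/s).
Differentiating the loop-closure r₂e^{iθ₂}+r₃e^{iθ₃}=r₁+r₄e^{iθ₄} gives r₂ω₂e^{iθ₂}+r₃ω₃e^{iθ₃}=r₄ω₄e^{iθ₄}.
Eliminating the other unknown: ω₄ = r₂ω₂ sin(θ₂−θ₃) / [r₄ sin(θ₄−θ₃)].
Numerator sine = +0.66783; denominator sine = -0.94264.
Result = 0.0527·3.77·(+0.66783) / (0.104·(-0.94264)) = -1.3534 rad/s; magnitude 1.3534 rad/s.

1.35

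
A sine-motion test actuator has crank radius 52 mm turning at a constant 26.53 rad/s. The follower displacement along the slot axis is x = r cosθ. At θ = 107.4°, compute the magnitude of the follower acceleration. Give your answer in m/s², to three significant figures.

10.9

ω = 26.53 rad/s
x = r cosθ ⇒ ẍ = −rω² cosθ (ω constant).
|a| = rω²|cosθ| = 0.052·(26.53)²·|cos 107.4°| = 10.945 m/s².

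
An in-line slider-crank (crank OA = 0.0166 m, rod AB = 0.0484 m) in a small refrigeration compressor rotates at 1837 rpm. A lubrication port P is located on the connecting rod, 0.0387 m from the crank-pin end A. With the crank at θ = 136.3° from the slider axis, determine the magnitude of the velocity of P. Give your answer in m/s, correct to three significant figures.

ω = 192.4 rad/s.  Crank-pin speed |V_A| = rω = 3.1933 m/s, perpendicular to OA.
Rod angle: sinφ = −(r/L) sinθ ⇒ φ = -13.707°; ω_rod = −rω cosθ/√(L²−r²sin²θ) = +49.098 rad/s.
V_P = V_A + ω_rod × AP, with AP = 0.0387 m along the rod.
Components: V_Px = −rω sinθ − a·ω_rod·sinφ = -1.756 m/s;  V_Py = rω cosθ + a·ω_rod·cosφ = -0.46269 m/s.
|V_P| = √(V_Px² + V_Py²) = 1.8159 m/s.

1.82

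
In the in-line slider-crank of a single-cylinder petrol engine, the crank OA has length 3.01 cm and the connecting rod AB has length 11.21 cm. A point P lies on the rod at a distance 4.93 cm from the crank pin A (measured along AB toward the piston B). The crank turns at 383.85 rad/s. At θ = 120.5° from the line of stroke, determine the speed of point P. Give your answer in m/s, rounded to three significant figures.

9.90

ω = 383.9 rad/s.  Crank-pin speed |V_A| = rω = 11.554 m/s, perpendicular to OA.
Rod angle: sinφ = −(r/L) sinθ ⇒ φ = -13.377°; ω_rod = −rω cosθ/√(L²−r²sin²θ) = +53.77 rad/s.
V_P = V_A + ω_rod × AP, with AP = 0.0493 m along the rod.
Components: V_Px = −rω sinθ − a·ω_rod·sinφ = -9.3419 m/s;  V_Py = rω cosθ + a·ω_rod·cosφ = -3.2851 m/s.
|V_P| = √(V_Px² + V_Py²) = 9.9027 m/s.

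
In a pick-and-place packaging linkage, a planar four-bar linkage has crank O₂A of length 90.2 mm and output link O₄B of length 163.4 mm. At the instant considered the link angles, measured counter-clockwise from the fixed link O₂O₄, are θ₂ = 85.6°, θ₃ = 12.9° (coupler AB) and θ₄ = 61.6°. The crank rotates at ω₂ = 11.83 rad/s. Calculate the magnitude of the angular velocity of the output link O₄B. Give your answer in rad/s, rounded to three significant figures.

ω₂ = 11.83 rad/s
Differentiating the loop-closure r₂e^{iθ₂}+r₃e^{iθ₃}=r₁+r₄e^{iθ₄} gives r₂ω₂e^{iθ₂}+r₃ω₃e^{iθ₃}=r₄ω₄e^{iθ₄}.
Eliminating the other unknown: ω₄ = r₂ω₂ sin(θ₂−θ₃) / [r₄ sin(θ₄−θ₃)].
Numerator sine = +0.95476; denominator sine = +0.75126.
Result = 0.0902·11.83·(+0.95476) / (0.1634·(+0.75126)) = +8.2993 rad/s; magnitude 8.2993 rad/s.

8.30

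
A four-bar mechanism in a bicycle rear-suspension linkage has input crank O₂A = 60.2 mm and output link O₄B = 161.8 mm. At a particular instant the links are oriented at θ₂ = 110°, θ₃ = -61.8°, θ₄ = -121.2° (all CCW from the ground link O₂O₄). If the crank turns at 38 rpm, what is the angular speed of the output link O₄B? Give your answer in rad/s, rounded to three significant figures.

ω₂ = 3.979 rad/s (from 38 rpm).
Differentiating the loop-closure r₂e^{iθ₂}+r₃e^{iθ₃}=r₁+r₄e^{iθ₄} gives r₂ω₂e^{iθ₂}+r₃ω₃e^{iθ₃}=r₄ω₄e^{iθ₄}.
Eliminating the other unknown: ω₄ = r₂ω₂ sin(θ₂−θ₃) / [r₄ sin(θ₄−θ₃)].
Numerator sine = +0.14263; denominator sine = -0.86074.
Result = 0.0602·3.979·(+0.14263) / (0.1618·(-0.86074)) = -0.24534 rad/s; magnitude 0.24534 rad/s.

0.245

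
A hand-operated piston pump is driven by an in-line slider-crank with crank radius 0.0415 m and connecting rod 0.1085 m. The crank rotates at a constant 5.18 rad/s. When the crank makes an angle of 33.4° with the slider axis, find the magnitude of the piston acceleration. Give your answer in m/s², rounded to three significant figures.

1.12

ω = 5.18 rad/s
x(θ) = r cosθ + √(L² − r² sin²θ); with ω constant, a = ω²·d²x/dθ².
d²x/dθ² = −r cosθ − r²(cos2θ)/√u − r⁴ sin²2θ/(4u^{3/2}),  u = L² − r² sin²θ = 0.0112504 m².
Substituting r = 0.0415 m, L = 0.1085 m, θ = 33.4°: d²x/dθ² = -0.041568 m.
a = ω²·d²x/dθ² = (5.18)²·(-0.041568) = -1.1154 m/s²;  |a| = 1.1154 m/s².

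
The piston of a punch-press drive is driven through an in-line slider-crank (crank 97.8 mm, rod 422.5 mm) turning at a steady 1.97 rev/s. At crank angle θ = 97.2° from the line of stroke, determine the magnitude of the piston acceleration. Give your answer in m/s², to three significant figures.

ω = 2π·1.97 = 12.38 rad/s
x(θ) = r cosθ + √(L² − r² sin²θ); with ω constant, a = ω²·d²x/dθ².
d²x/dθ² = −r cosθ − r²(cos2θ)/√u − r⁴ sin²2θ/(4u^{3/2}),  u = L² − r² sin²θ = 0.169092 m².
Substituting r = 0.0978 m, L = 0.4225 m, θ = 97.2°: d²x/dθ² = +0.034767 m.
a = ω²·d²x/dθ² = (12.38)²·(+0.034767) = +5.3267 m/s²;  |a| = 5.3267 m/s².

5.33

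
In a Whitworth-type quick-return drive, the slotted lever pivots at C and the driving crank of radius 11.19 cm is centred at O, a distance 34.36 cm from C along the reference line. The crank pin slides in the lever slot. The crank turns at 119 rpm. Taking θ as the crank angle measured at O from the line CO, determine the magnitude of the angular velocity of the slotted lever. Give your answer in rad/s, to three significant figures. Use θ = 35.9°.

2.82

ω = 12.46 rad/s (from 119 rpm).
Crank pin A relative to C: A = (d + r cosθ, r sinθ); lever angle φ = atan2(r sinθ, d + r cosθ).
Differentiating tanφ: φ̇ = rω(d cosθ + r)/(d² + r² + 2dr cosθ).
d² + r² + 2dr cosθ = |CA|² = 0.192873 m²;  d cosθ + r = +0.39023 m.
|ω_lever| = |0.1119·12.46·+0.39023| / 0.192873 = 2.8213 rad/s.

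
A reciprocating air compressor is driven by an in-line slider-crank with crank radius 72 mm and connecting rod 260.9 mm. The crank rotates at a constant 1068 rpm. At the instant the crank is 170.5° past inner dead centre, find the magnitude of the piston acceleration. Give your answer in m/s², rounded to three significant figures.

653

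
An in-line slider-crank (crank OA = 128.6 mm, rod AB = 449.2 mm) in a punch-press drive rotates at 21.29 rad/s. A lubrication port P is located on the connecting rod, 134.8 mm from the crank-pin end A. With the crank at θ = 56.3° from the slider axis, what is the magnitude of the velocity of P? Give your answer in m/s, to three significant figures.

ω = 21.29 rad/s.  Crank-pin speed |V_A| = rω = 2.7379 m/s, perpendicular to OA.
Rod angle: sinφ = −(r/L) sinθ ⇒ φ = -13.779°; ω_rod = −rω cosθ/√(L²−r²sin²θ) = -3.482 rad/s.
V_P = V_A + ω_rod × AP, with AP = 0.1348 m along the rod.
Components: V_Px = −rω sinθ − a·ω_rod·sinφ = -2.3896 m/s;  V_Py = rω cosθ + a·ω_rod·cosφ = +1.0632 m/s.
|V_P| = √(V_Px² + V_Py²) = 2.6155 m/s.

2.62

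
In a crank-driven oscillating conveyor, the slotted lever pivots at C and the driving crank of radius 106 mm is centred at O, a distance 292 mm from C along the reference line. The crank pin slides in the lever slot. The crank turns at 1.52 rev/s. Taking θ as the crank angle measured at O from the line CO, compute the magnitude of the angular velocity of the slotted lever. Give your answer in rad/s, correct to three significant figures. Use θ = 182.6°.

5.42

ω = 9.55 rad/s (from 1.52 rev/s).
Crank pin A relative to C: A = (d + r cosθ, r sinθ); lever angle φ = atan2(r sinθ, d + r cosθ).
Differentiating tanφ: φ̇ = rω(d cosθ + r)/(d² + r² + 2dr cosθ).
d² + r² + 2dr cosθ = |CA|² = 0.0346597 m²;  d cosθ + r = -0.1857 m.
|ω_lever| = |0.106·9.55·-0.1857| / 0.0346597 = 5.4239 rad/s.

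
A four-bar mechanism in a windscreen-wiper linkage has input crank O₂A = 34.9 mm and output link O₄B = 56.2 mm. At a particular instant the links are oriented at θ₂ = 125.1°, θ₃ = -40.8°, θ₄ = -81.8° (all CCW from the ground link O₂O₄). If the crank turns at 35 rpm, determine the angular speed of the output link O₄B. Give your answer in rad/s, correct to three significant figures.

ω₂ = 3.665 rad/s (from 35 rpm).
Differentiating the loop-closure r₂e^{iθ₂}+r₃e^{iθ₃}=r₁+r₄e^{iθ₄} gives r₂ω₂e^{iθ₂}+r₃ω₃e^{iθ₃}=r₄ω₄e^{iθ₄}.
Eliminating the other unknown: ω₄ = r₂ω₂ sin(θ₂−θ₃) / [r₄ sin(θ₄−θ₃)].
Numerator sine = +0.24362; denominator sine = -0.65606.
Result = 0.0349·3.665·(+0.24362) / (0.0562·(-0.65606)) = -0.84518 rad/s; magnitude 0.84518 rad/s.

0.845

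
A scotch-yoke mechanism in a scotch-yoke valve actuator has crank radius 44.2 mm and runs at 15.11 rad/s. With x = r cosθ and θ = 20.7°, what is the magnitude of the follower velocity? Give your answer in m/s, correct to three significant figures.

ω = 15.11 rad/s
x = r cosθ ⇒ ẋ = −rω sinθ.
|v| = rω|sinθ| = 0.0442·15.11·|sin 20.7°| = 0.23607 m/s.

0.236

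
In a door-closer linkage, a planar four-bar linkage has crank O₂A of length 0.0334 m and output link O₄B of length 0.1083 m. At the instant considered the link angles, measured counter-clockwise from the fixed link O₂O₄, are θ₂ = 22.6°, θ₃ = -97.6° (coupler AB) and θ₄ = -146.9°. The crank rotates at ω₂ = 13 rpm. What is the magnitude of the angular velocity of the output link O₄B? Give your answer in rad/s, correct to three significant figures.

ω₂ = 1.361 rad/s (from 13 rpm).
Differentiating the loop-closure r₂e^{iθ₂}+r₃e^{iθ₃}=r₁+r₄e^{iθ₄} gives r₂ω₂e^{iθ₂}+r₃ω₃e^{iθ₃}=r₄ω₄e^{iθ₄}.
Eliminating the other unknown: ω₄ = r₂ω₂ sin(θ₂−θ₃) / [r₄ sin(θ₄−θ₃)].
Numerator sine = +0.86427; denominator sine = -0.75813.
Result = 0.0334·1.361·(+0.86427) / (0.1083·(-0.75813)) = -0.47863 rad/s; magnitude 0.47863 rad/s.

0.479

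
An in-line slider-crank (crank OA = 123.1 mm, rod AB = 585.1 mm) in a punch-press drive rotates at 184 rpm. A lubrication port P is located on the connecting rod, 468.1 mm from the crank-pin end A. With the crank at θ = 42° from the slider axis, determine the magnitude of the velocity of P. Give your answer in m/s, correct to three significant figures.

ω = 19.27 rad/s.  Crank-pin speed |V_A| = rω = 2.3719 m/s, perpendicular to OA.
Rod angle: sinφ = −(r/L) sinθ ⇒ φ = -8.093°; ω_rod = −rω cosθ/√(L²−r²sin²θ) = -3.0429 rad/s.
V_P = V_A + ω_rod × AP, with AP = 0.4681 m along the rod.
Components: V_Px = −rω sinθ − a·ω_rod·sinφ = -1.7877 m/s;  V_Py = rω cosθ + a·ω_rod·cosφ = +0.35248 m/s.
|V_P| = √(V_Px² + V_Py²) = 1.8221 m/s.

1.82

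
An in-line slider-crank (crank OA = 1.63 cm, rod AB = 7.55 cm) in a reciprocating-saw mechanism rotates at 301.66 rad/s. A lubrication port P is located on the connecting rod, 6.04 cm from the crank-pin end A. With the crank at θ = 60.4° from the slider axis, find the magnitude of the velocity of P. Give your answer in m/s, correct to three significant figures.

ω = 301.7 rad/s.  Crank-pin speed |V_A| = rω = 4.9171 m/s, perpendicular to OA.
Rod angle: sinφ = −(r/L) sinθ ⇒ φ = -10.820°; ω_rod = −rω cosθ/√(L²−r²sin²θ) = -32.751 rad/s.
V_P = V_A + ω_rod × AP, with AP = 0.0604 m along the rod.
Components: V_Px = −rω sinθ − a·ω_rod·sinφ = -4.6467 m/s;  V_Py = rω cosθ + a·ω_rod·cosφ = +0.48575 m/s.
|V_P| = √(V_Px² + V_Py²) = 4.672 m/s.

4.67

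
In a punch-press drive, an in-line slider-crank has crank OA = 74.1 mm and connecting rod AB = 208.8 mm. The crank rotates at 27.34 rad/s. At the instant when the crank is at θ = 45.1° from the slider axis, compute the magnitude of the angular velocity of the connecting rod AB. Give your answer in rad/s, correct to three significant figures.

ω = 27.34 rad/s
The rod makes angle φ with the slider axis where L sinφ = r sinθ; differentiating, L cosφ·φ̇ = r ω cosθ.
L cosφ = √(L² − r² sin²θ) = 0.2021 m.
|ω_rod| = r ω |cosθ| / √(L² − r² sin²θ) = 0.0741·27.34·0.70587/0.2021 = 7.076 rad/s.

7.08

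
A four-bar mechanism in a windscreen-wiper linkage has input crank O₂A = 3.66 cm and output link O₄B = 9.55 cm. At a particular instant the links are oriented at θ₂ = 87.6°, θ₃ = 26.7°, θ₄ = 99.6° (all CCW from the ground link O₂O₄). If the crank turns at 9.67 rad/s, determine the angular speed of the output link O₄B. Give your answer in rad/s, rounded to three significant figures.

ω₂ = 9.67 rad/s
Differentiating the loop-closure r₂e^{iθ₂}+r₃e^{iθ₃}=r₁+r₄e^{iθ₄} gives r₂ω₂e^{iθ₂}+r₃ω₃e^{iθ₃}=r₄ω₄e^{iθ₄}.
Eliminating the other unknown: ω₄ = r₂ω₂ sin(θ₂−θ₃) / [r₄ sin(θ₄−θ₃)].
Numerator sine = +0.87377; denominator sine = +0.95579.
Result = 0.0366·9.67·(+0.87377) / (0.0955·(+0.95579)) = +3.388 rad/s; magnitude 3.388 rad/s.

3.39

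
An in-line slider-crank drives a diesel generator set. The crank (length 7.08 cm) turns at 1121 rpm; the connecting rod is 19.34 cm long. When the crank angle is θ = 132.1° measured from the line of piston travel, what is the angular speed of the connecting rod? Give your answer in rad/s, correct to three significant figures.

29.9

ω = 117.4 rad/s (converted from 1121 rpm).
The rod makes angle φ with the slider axis where L sinφ = r sinθ; differentiating, L cosφ·φ̇ = r ω cosθ.
L cosφ = √(L² − r² sin²θ) = 0.18613 m.
|ω_rod| = r ω |cosθ| / √(L² − r² sin²θ) = 0.0708·117.4·0.67043/0.18613 = 29.937 rad/s.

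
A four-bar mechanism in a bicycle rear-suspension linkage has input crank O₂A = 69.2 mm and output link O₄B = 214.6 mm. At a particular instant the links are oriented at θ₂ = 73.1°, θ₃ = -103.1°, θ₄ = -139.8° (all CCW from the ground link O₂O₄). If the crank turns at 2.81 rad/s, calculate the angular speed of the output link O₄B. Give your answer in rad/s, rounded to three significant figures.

ω₂ = 2.81 rad/s
Differentiating the loop-closure r₂e^{iθ₂}+r₃e^{iθ₃}=r₁+r₄e^{iθ₄} gives r₂ω₂e^{iθ₂}+r₃ω₃e^{iθ₃}=r₄ω₄e^{iθ₄}.
Eliminating the other unknown: ω₄ = r₂ω₂ sin(θ₂−θ₃) / [r₄ sin(θ₄−θ₃)].
Numerator sine = +0.06627; denominator sine = -0.59763.
Result = 0.0692·2.81·(+0.06627) / (0.2146·(-0.59763)) = -0.10048 rad/s; magnitude 0.10048 rad/s.

0.100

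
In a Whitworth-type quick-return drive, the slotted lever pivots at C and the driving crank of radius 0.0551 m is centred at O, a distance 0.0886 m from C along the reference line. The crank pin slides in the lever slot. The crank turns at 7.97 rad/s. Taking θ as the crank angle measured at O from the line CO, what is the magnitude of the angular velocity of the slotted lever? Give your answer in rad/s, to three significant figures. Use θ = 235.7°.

ω = 7.97 rad/s
Crank pin A relative to C: A = (d + r cosθ, r sinθ); lever angle φ = atan2(r sinθ, d + r cosθ).
Differentiating tanφ: φ̇ = rω(d cosθ + r)/(d² + r² + 2dr cosθ).
d² + r² + 2dr cosθ = |CA|² = 0.00538386 m²;  d cosθ + r = +0.0051716 m.
|ω_lever| = |0.0551·7.97·+0.0051716| / 0.00538386 = 0.42183 rad/s.

0.422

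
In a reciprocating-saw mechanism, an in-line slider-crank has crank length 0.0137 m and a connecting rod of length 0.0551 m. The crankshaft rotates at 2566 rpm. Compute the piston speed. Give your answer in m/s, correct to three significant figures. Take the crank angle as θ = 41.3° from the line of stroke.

2.89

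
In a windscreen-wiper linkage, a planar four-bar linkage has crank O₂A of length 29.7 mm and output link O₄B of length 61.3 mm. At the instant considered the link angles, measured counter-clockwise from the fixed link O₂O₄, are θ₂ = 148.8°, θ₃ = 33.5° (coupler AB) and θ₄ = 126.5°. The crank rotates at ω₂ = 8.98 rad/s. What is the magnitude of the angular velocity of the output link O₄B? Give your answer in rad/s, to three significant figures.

3.94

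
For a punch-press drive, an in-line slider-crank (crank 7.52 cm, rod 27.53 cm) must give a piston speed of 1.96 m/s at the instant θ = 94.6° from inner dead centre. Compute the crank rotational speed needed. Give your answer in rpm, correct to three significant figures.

For an in-line slider-crank, |v_piston| = rω|sinθ|·[1 + r cosθ/√(L² − r² sin²θ)].
With r = 0.0752 m, L = 0.2753 m, θ = 94.6°: the bracketed kinematic factor |dx/dθ| = 0.073251 m.
ω = v/|dx/dθ| = 1.96/0.073251 = 26.757 rad/s.
N = 60ω/(2π) = 255.51 rpm.

256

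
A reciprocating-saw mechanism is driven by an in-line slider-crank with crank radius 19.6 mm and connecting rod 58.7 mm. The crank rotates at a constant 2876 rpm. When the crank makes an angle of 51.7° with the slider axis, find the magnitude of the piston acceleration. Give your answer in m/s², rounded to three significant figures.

977

ω = 2π·2876/60 = 301.2 rad/s
x(θ) = r cosθ + √(L² − r² sin²θ); with ω constant, a = ω²·d²x/dθ².
d²x/dθ² = −r cosθ − r²(cos2θ)/√u − r⁴ sin²2θ/(4u^{3/2}),  u = L² − r² sin²θ = 0.0032091 m².
Substituting r = 0.0196 m, L = 0.0587 m, θ = 51.7°: d²x/dθ² = -0.010768 m.
a = ω²·d²x/dθ² = (301.2)²·(-0.010768) = -976.73 m/s²;  |a| = 976.73 m/s².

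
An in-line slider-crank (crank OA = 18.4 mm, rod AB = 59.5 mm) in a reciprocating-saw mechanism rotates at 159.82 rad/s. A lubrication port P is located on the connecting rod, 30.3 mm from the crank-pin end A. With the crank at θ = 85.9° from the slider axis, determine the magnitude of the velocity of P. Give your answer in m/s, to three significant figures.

ω = 159.8 rad/s.  Crank-pin speed |V_A| = rω = 2.9407 m/s, perpendicular to OA.
Rod angle: sinφ = −(r/L) sinθ ⇒ φ = -17.966°; ω_rod = −rω cosθ/√(L²−r²sin²θ) = -3.7148 rad/s.
V_P = V_A + ω_rod × AP, with AP = 0.0303 m along the rod.
Components: V_Px = −rω sinθ − a·ω_rod·sinφ = -2.9679 m/s;  V_Py = rω cosθ + a·ω_rod·cosφ = +0.10318 m/s.
|V_P| = √(V_Px² + V_Py²) = 2.9697 m/s.

2.97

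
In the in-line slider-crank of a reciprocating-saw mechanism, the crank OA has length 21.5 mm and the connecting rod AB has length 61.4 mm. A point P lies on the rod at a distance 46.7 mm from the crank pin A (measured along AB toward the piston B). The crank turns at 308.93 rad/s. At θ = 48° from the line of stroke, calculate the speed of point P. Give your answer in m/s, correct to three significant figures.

ω = 308.9 rad/s.  Crank-pin speed |V_A| = rω = 6.642 m/s, perpendicular to OA.
Rod angle: sinφ = −(r/L) sinθ ⇒ φ = -15.083°; ω_rod = −rω cosθ/√(L²−r²sin²θ) = -74.966 rad/s.
V_P = V_A + ω_rod × AP, with AP = 0.0467 m along the rod.
Components: V_Px = −rω sinθ − a·ω_rod·sinφ = -5.847 m/s;  V_Py = rω cosθ + a·ω_rod·cosφ = +1.064 m/s.
|V_P| = √(V_Px² + V_Py²) = 5.943 m/s.

5.94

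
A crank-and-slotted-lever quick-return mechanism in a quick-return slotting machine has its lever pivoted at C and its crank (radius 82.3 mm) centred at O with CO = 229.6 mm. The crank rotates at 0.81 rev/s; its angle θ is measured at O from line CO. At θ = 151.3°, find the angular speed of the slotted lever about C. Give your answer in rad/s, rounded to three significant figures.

1.89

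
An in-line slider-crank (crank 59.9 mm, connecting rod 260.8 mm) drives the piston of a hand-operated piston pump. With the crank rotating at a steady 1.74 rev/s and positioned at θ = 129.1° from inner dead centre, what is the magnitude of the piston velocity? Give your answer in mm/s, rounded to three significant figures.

ω = 2π·1.74 = 10.93 rad/s
For an in-line slider-crank, x = r cosθ + √(L² − r² sin²θ), so v = −rω sinθ·[1 + r cosθ/√(L² − r² sin²θ)].
With r = 0.0599 m, L = 0.2608 m, θ = 129.1°: √(L² − r² sin²θ) = 0.25662 m.
v = −0.0599·10.93·0.77605·[1 + 0.0599·-0.63068/0.25662] = -0.4334 m/s.
|v| = 0.4334 m/s = 433.4 mm/s.

433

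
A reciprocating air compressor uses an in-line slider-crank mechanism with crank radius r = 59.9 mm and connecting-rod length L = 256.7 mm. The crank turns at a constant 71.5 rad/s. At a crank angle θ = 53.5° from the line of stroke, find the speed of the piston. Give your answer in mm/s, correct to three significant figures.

ω = 71.5 rad/s
For an in-line slider-crank, x = r cosθ + √(L² − r² sin²θ), so v = −rω sinθ·[1 + r cosθ/√(L² − r² sin²θ)].
With r = 0.0599 m, L = 0.2567 m, θ = 53.5°: √(L² − r² sin²θ) = 0.25214 m.
v = −0.0599·71.5·0.80386·[1 + 0.0599·0.59482/0.25214] = -3.9293 m/s.
|v| = 3.9293 m/s = 3929.3 mm/s.

3930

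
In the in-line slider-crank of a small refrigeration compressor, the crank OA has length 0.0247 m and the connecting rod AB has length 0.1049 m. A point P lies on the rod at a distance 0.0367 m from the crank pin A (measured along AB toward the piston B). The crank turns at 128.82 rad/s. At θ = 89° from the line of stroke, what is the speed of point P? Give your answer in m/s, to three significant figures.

ω = 128.8 rad/s.  Crank-pin speed |V_A| = rω = 3.1819 m/s, perpendicular to OA.
Rod angle: sinφ = −(r/L) sinθ ⇒ φ = -13.617°; ω_rod = −rω cosθ/√(L²−r²sin²θ) = -0.54468 rad/s.
V_P = V_A + ω_rod × AP, with AP = 0.0367 m along the rod.
Components: V_Px = −rω sinθ − a·ω_rod·sinφ = -3.1861 m/s;  V_Py = rω cosθ + a·ω_rod·cosφ = +0.036103 m/s.
|V_P| = √(V_Px² + V_Py²) = 3.1863 m/s.

3.19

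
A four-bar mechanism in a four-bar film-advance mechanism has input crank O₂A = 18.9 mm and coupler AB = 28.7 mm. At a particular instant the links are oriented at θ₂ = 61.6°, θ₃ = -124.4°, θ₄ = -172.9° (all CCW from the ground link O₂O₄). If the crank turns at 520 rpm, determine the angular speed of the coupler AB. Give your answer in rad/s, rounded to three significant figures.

39.0

ω₂ = 54.45 rad/s (from 520 rpm).
Differentiating the loop-closure r₂e^{iθ₂}+r₃e^{iθ₃}=r₁+r₄e^{iθ₄} gives r₂ω₂e^{iθ₂}+r₃ω₃e^{iθ₃}=r₄ω₄e^{iθ₄}.
Eliminating the other unknown: ω₃ = r₂ω₂ sin(θ₄−θ₂) / [r₃ sin(θ₃−θ₄)].
Numerator sine = +0.81412; denominator sine = +0.74896.
Result = 0.0189·54.45·(+0.81412) / (0.0287·(+0.74896)) = +38.98 rad/s; magnitude 38.98 rad/s.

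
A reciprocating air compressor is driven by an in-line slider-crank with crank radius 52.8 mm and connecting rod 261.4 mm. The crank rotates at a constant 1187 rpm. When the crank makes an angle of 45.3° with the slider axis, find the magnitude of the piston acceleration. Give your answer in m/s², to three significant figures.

574

ω = 2π·1187/60 = 124.3 rad/s
x(θ) = r cosθ + √(L² − r² sin²θ); with ω constant, a = ω²·d²x/dθ².
d²x/dθ² = −r cosθ − r²(cos2θ)/√u − r⁴ sin²2θ/(4u^{3/2}),  u = L² − r² sin²θ = 0.0669214 m².
Substituting r = 0.0528 m, L = 0.2614 m, θ = 45.3°: d²x/dθ² = -0.037139 m.
a = ω²·d²x/dθ² = (124.3)²·(-0.037139) = -573.83 m/s²;  |a| = 573.83 m/s².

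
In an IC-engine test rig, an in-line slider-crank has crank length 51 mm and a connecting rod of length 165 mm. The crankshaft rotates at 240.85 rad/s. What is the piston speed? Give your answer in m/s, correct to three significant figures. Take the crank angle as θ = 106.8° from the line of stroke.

ω = 240.8 rad/s
For an in-line slider-crank, x = r cosθ + √(L² − r² sin²θ), so v = −rω sinθ·[1 + r cosθ/√(L² − r² sin²θ)].
With r = 0.051 m, L = 0.165 m, θ = 106.8°: √(L² − r² sin²θ) = 0.15761 m.
v = −0.051·240.8·0.95732·[1 + 0.051·-0.28903/0.15761] = -10.659 m/s.
|v| = 10.659 m/s.

10.7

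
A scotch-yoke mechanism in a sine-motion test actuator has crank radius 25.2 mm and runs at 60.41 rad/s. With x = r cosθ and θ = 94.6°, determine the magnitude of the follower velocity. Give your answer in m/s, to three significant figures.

ω = 60.41 rad/s
x = r cosθ ⇒ ẋ = −rω sinθ.
|v| = rω|sinθ| = 0.0252·60.41·|sin 94.6°| = 1.5174 m/s.

1.52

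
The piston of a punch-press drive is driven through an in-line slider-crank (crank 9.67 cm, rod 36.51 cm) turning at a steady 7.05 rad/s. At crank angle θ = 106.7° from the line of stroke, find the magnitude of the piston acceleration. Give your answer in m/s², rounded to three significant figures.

2.47

ω = 7.05 rad/s
x(θ) = r cosθ + √(L² − r² sin²θ); with ω constant, a = ω²·d²x/dθ².
d²x/dθ² = −r cosθ − r²(cos2θ)/√u − r⁴ sin²2θ/(4u^{3/2}),  u = L² − r² sin²θ = 0.124719 m².
Substituting r = 0.0967 m, L = 0.3651 m, θ = 106.7°: d²x/dθ² = +0.049743 m.
a = ω²·d²x/dθ² = (7.05)²·(+0.049743) = +2.4723 m/s²;  |a| = 2.4723 m/s².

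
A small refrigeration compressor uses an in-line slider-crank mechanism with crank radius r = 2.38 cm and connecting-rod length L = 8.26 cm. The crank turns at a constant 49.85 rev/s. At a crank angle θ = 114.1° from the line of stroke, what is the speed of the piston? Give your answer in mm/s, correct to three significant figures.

ω = 2π·49.9 = 313.2 rad/s
For an in-line slider-crank, x = r cosθ + √(L² − r² sin²θ), so v = −rω sinθ·[1 + r cosθ/√(L² − r² sin²θ)].
With r = 0.0238 m, L = 0.0826 m, θ = 114.1°: √(L² − r² sin²θ) = 0.079692 m.
v = −0.0238·313.2·0.91283·[1 + 0.0238·-0.40833/0.079692] = -5.9749 m/s.
|v| = 5.9749 m/s = 5974.9 mm/s.

5970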